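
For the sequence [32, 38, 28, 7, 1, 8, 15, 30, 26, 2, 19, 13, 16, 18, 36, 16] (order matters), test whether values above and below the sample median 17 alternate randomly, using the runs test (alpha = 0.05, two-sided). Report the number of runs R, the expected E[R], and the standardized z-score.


Step 1: Compute median = 17; label A = above, B = below.
Labels in order: AAABBBBAABABBAAB  (n_A = 8, n_B = 8)
Step 2: Count runs R = 8.
Step 3: Under H0 (random ordering), E[R] = 2*n_A*n_B/(n_A+n_B) + 1 = 2*8*8/16 + 1 = 9.0000.
        Var[R] = 2*n_A*n_B*(2*n_A*n_B - n_A - n_B) / ((n_A+n_B)^2 * (n_A+n_B-1)) = 14336/3840 = 3.7333.
        SD[R] = 1.9322.
Step 4: Continuity-corrected z = (R + 0.5 - E[R]) / SD[R] = (8 + 0.5 - 9.0000) / 1.9322 = -0.2588.
Step 5: Two-sided p-value via normal approximation = 2*(1 - Phi(|z|)) = 0.795809.
Step 6: alpha = 0.05. fail to reject H0.

R = 8, z = -0.2588, p = 0.795809, fail to reject H0.


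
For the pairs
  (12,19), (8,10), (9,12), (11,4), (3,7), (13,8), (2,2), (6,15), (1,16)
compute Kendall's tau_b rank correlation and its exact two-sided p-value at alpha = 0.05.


Step 1: Enumerate the 36 unordered pairs (i,j) with i<j and classify each by sign(x_j-x_i) * sign(y_j-y_i).
  (1,2):dx=-4,dy=-9->C; (1,3):dx=-3,dy=-7->C; (1,4):dx=-1,dy=-15->C; (1,5):dx=-9,dy=-12->C
  (1,6):dx=+1,dy=-11->D; (1,7):dx=-10,dy=-17->C; (1,8):dx=-6,dy=-4->C; (1,9):dx=-11,dy=-3->C
  (2,3):dx=+1,dy=+2->C; (2,4):dx=+3,dy=-6->D; (2,5):dx=-5,dy=-3->C; (2,6):dx=+5,dy=-2->D
  (2,7):dx=-6,dy=-8->C; (2,8):dx=-2,dy=+5->D; (2,9):dx=-7,dy=+6->D; (3,4):dx=+2,dy=-8->D
  (3,5):dx=-6,dy=-5->C; (3,6):dx=+4,dy=-4->D; (3,7):dx=-7,dy=-10->C; (3,8):dx=-3,dy=+3->D
  (3,9):dx=-8,dy=+4->D; (4,5):dx=-8,dy=+3->D; (4,6):dx=+2,dy=+4->C; (4,7):dx=-9,dy=-2->C
  (4,8):dx=-5,dy=+11->D; (4,9):dx=-10,dy=+12->D; (5,6):dx=+10,dy=+1->C; (5,7):dx=-1,dy=-5->C
  (5,8):dx=+3,dy=+8->C; (5,9):dx=-2,dy=+9->D; (6,7):dx=-11,dy=-6->C; (6,8):dx=-7,dy=+7->D
  (6,9):dx=-12,dy=+8->D; (7,8):dx=+4,dy=+13->C; (7,9):dx=-1,dy=+14->D; (8,9):dx=-5,dy=+1->D
Step 2: C = 19, D = 17, total pairs = 36.
Step 3: tau = (C - D)/(n(n-1)/2) = (19 - 17)/36 = 0.055556.
Step 4: Exact two-sided p-value (enumerate n! = 362880 permutations of y under H0): p = 0.919455.
Step 5: alpha = 0.05. fail to reject H0.

tau_b = 0.0556 (C=19, D=17), p = 0.919455, fail to reject H0.


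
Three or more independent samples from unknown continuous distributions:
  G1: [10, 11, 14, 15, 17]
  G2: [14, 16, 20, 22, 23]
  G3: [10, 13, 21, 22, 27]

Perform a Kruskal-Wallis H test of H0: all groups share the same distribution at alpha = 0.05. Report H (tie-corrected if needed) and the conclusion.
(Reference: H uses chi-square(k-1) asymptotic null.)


Step 1: Combine all N = 15 observations and assign midranks.
sorted (value, group, rank): (10,G1,1.5), (10,G3,1.5), (11,G1,3), (13,G3,4), (14,G1,5.5), (14,G2,5.5), (15,G1,7), (16,G2,8), (17,G1,9), (20,G2,10), (21,G3,11), (22,G2,12.5), (22,G3,12.5), (23,G2,14), (27,G3,15)
Step 2: Sum ranks within each group.
R_1 = 26 (n_1 = 5)
R_2 = 50 (n_2 = 5)
R_3 = 44 (n_3 = 5)
Step 3: H = 12/(N(N+1)) * sum(R_i^2/n_i) - 3(N+1)
     = 12/(15*16) * (26^2/5 + 50^2/5 + 44^2/5) - 3*16
     = 0.050000 * 1022.4 - 48
     = 3.120000.
Step 4: Ties present; correction factor C = 1 - 18/(15^3 - 15) = 0.994643. Corrected H = 3.120000 / 0.994643 = 3.136804.
Step 5: Under H0, H ~ chi^2(2); p-value = 0.208378.
Step 6: alpha = 0.05. fail to reject H0.

H = 3.1368, df = 2, p = 0.208378, fail to reject H0.


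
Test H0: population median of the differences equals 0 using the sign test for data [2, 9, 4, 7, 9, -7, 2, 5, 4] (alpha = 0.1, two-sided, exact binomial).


Step 1: Discard zero differences. Original n = 9; n_eff = number of nonzero differences = 9.
Nonzero differences (with sign): +2, +9, +4, +7, +9, -7, +2, +5, +4
Step 2: Count signs: positive = 8, negative = 1.
Step 3: Under H0: P(positive) = 0.5, so the number of positives S ~ Bin(9, 0.5).
Step 4: Two-sided exact p-value = sum of Bin(9,0.5) probabilities at or below the observed probability = 0.039062.
Step 5: alpha = 0.1. reject H0.

n_eff = 9, pos = 8, neg = 1, p = 0.039062, reject H0.


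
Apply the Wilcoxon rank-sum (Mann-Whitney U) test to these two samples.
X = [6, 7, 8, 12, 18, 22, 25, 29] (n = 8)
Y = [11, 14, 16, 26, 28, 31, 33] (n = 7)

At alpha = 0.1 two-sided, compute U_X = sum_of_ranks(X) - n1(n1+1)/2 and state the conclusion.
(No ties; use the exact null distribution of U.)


Step 1: Combine and sort all 15 observations; assign midranks.
sorted (value, group): (6,X), (7,X), (8,X), (11,Y), (12,X), (14,Y), (16,Y), (18,X), (22,X), (25,X), (26,Y), (28,Y), (29,X), (31,Y), (33,Y)
ranks: 6->1, 7->2, 8->3, 11->4, 12->5, 14->6, 16->7, 18->8, 22->9, 25->10, 26->11, 28->12, 29->13, 31->14, 33->15
Step 2: Rank sum for X: R1 = 1 + 2 + 3 + 5 + 8 + 9 + 10 + 13 = 51.
Step 3: U_X = R1 - n1(n1+1)/2 = 51 - 8*9/2 = 51 - 36 = 15.
       U_Y = n1*n2 - U_X = 56 - 15 = 41.
Step 4: No ties, so the exact null distribution of U (based on enumerating the C(15,8) = 6435 equally likely rank assignments) gives the two-sided p-value.
Step 5: p-value = 0.151981; compare to alpha = 0.1. fail to reject H0.

U_X = 15, p = 0.151981, fail to reject H0 at alpha = 0.1.


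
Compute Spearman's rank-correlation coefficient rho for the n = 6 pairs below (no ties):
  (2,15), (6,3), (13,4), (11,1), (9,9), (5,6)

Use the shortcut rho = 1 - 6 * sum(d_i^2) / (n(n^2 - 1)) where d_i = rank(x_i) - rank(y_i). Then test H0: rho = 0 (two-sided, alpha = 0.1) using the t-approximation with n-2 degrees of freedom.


Step 1: Rank x and y separately (midranks; no ties here).
rank(x): 2->1, 6->3, 13->6, 11->5, 9->4, 5->2
rank(y): 15->6, 3->2, 4->3, 1->1, 9->5, 6->4
Step 2: d_i = R_x(i) - R_y(i); compute d_i^2.
  (1-6)^2=25, (3-2)^2=1, (6-3)^2=9, (5-1)^2=16, (4-5)^2=1, (2-4)^2=4
sum(d^2) = 56.
Step 3: rho = 1 - 6*56 / (6*(6^2 - 1)) = 1 - 336/210 = -0.600000.
Step 4: Under H0, t = rho * sqrt((n-2)/(1-rho^2)) = -1.5000 ~ t(4).
Step 5: Two-sided p-value from the t-distribution with 4 df = 0.208000.
Step 6: alpha = 0.1. fail to reject H0.

rho = -0.6000, p = 0.208000, fail to reject H0 at alpha = 0.1.


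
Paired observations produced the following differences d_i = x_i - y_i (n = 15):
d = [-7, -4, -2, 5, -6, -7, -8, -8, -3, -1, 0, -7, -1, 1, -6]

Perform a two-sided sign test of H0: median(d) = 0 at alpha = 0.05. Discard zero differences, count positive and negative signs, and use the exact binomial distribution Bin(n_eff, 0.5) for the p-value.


Step 1: Discard zero differences. Original n = 15; n_eff = number of nonzero differences = 14.
Nonzero differences (with sign): -7, -4, -2, +5, -6, -7, -8, -8, -3, -1, -7, -1, +1, -6
Step 2: Count signs: positive = 2, negative = 12.
Step 3: Under H0: P(positive) = 0.5, so the number of positives S ~ Bin(14, 0.5).
Step 4: Two-sided exact p-value = sum of Bin(14,0.5) probabilities at or below the observed probability = 0.012939.
Step 5: alpha = 0.05. reject H0.

n_eff = 14, pos = 2, neg = 12, p = 0.012939, reject H0.


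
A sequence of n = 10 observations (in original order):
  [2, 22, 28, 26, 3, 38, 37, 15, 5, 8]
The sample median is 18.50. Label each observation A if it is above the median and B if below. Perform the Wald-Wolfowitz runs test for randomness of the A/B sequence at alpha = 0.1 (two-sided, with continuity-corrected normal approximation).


Step 1: Compute median = 18.50; label A = above, B = below.
Labels in order: BAAABAABBB  (n_A = 5, n_B = 5)
Step 2: Count runs R = 5.
Step 3: Under H0 (random ordering), E[R] = 2*n_A*n_B/(n_A+n_B) + 1 = 2*5*5/10 + 1 = 6.0000.
        Var[R] = 2*n_A*n_B*(2*n_A*n_B - n_A - n_B) / ((n_A+n_B)^2 * (n_A+n_B-1)) = 2000/900 = 2.2222.
        SD[R] = 1.4907.
Step 4: Continuity-corrected z = (R + 0.5 - E[R]) / SD[R] = (5 + 0.5 - 6.0000) / 1.4907 = -0.3354.
Step 5: Two-sided p-value via normal approximation = 2*(1 - Phi(|z|)) = 0.737316.
Step 6: alpha = 0.1. fail to reject H0.

R = 5, z = -0.3354, p = 0.737316, fail to reject H0.


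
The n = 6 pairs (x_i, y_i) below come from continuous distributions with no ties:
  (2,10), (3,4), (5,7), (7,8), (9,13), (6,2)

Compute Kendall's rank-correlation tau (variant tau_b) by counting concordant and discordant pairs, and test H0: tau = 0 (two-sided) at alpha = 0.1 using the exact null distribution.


Step 1: Enumerate the 15 unordered pairs (i,j) with i<j and classify each by sign(x_j-x_i) * sign(y_j-y_i).
  (1,2):dx=+1,dy=-6->D; (1,3):dx=+3,dy=-3->D; (1,4):dx=+5,dy=-2->D; (1,5):dx=+7,dy=+3->C
  (1,6):dx=+4,dy=-8->D; (2,3):dx=+2,dy=+3->C; (2,4):dx=+4,dy=+4->C; (2,5):dx=+6,dy=+9->C
  (2,6):dx=+3,dy=-2->D; (3,4):dx=+2,dy=+1->C; (3,5):dx=+4,dy=+6->C; (3,6):dx=+1,dy=-5->D
  (4,5):dx=+2,dy=+5->C; (4,6):dx=-1,dy=-6->C; (5,6):dx=-3,dy=-11->C
Step 2: C = 9, D = 6, total pairs = 15.
Step 3: tau = (C - D)/(n(n-1)/2) = (9 - 6)/15 = 0.200000.
Step 4: Exact two-sided p-value (enumerate n! = 720 permutations of y under H0): p = 0.719444.
Step 5: alpha = 0.1. fail to reject H0.

tau_b = 0.2000 (C=9, D=6), p = 0.719444, fail to reject H0.


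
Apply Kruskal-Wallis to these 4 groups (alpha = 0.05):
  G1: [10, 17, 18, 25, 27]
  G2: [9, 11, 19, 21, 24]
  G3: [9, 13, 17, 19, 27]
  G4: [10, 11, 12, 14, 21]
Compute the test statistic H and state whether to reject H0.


Step 1: Combine all N = 20 observations and assign midranks.
sorted (value, group, rank): (9,G2,1.5), (9,G3,1.5), (10,G1,3.5), (10,G4,3.5), (11,G2,5.5), (11,G4,5.5), (12,G4,7), (13,G3,8), (14,G4,9), (17,G1,10.5), (17,G3,10.5), (18,G1,12), (19,G2,13.5), (19,G3,13.5), (21,G2,15.5), (21,G4,15.5), (24,G2,17), (25,G1,18), (27,G1,19.5), (27,G3,19.5)
Step 2: Sum ranks within each group.
R_1 = 63.5 (n_1 = 5)
R_2 = 53 (n_2 = 5)
R_3 = 53 (n_3 = 5)
R_4 = 40.5 (n_4 = 5)
Step 3: H = 12/(N(N+1)) * sum(R_i^2/n_i) - 3(N+1)
     = 12/(20*21) * (63.5^2/5 + 53^2/5 + 53^2/5 + 40.5^2/5) - 3*21
     = 0.028571 * 2258.1 - 63
     = 1.517143.
Step 4: Ties present; correction factor C = 1 - 42/(20^3 - 20) = 0.994737. Corrected H = 1.517143 / 0.994737 = 1.525170.
Step 5: Under H0, H ~ chi^2(3); p-value = 0.676473.
Step 6: alpha = 0.05. fail to reject H0.

H = 1.5252, df = 3, p = 0.676473, fail to reject H0.


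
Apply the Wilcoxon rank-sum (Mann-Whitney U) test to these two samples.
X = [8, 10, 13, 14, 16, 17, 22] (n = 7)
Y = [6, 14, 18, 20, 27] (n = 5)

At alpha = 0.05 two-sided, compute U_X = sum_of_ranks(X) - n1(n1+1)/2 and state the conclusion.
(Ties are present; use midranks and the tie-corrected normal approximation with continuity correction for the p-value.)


Step 1: Combine and sort all 12 observations; assign midranks.
sorted (value, group): (6,Y), (8,X), (10,X), (13,X), (14,X), (14,Y), (16,X), (17,X), (18,Y), (20,Y), (22,X), (27,Y)
ranks: 6->1, 8->2, 10->3, 13->4, 14->5.5, 14->5.5, 16->7, 17->8, 18->9, 20->10, 22->11, 27->12
Step 2: Rank sum for X: R1 = 2 + 3 + 4 + 5.5 + 7 + 8 + 11 = 40.5.
Step 3: U_X = R1 - n1(n1+1)/2 = 40.5 - 7*8/2 = 40.5 - 28 = 12.5.
       U_Y = n1*n2 - U_X = 35 - 12.5 = 22.5.
Step 4: Ties are present, so use the tie-corrected normal approximation (with continuity correction) for the p-value.
Step 5: p-value = 0.464120; compare to alpha = 0.05. fail to reject H0.

U_X = 12.5, p = 0.464120, fail to reject H0 at alpha = 0.05.


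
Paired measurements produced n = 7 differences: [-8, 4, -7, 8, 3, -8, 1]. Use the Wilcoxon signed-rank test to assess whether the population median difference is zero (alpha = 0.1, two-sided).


Step 1: Drop any zero differences (none here) and take |d_i|.
|d| = [8, 4, 7, 8, 3, 8, 1]
Step 2: Midrank |d_i| (ties get averaged ranks).
ranks: |8|->6, |4|->3, |7|->4, |8|->6, |3|->2, |8|->6, |1|->1
Step 3: Attach original signs; sum ranks with positive sign and with negative sign.
W+ = 3 + 6 + 2 + 1 = 12
W- = 6 + 4 + 6 = 16
(Check: W+ + W- = 28 should equal n(n+1)/2 = 28.)
Step 4: Test statistic W = min(W+, W-) = 12.
Step 5: Ties in |d|, so use the tie-corrected normal approximation.
        E[W] = n(n+1)/4 = 7*8/4 = 14.
        Tie groups: |d|=8 (t=3); sum(t^3 - t) = 24.
        Var[W] = n(n+1)(2n+1)/24 - sum(t^3-t)/48 = 840/24 - 24/48 = 34.5.
        z = (W - E[W]) / sqrt(Var[W]) = (12 - 14) / 5.8737 = -0.3405.
        Two-sided p = 2*Phi(z) = 0.733478.
Step 6: alpha = 0.1. fail to reject H0.

W+ = 12, W- = 16, W = min = 12, p = 0.733478, fail to reject H0.


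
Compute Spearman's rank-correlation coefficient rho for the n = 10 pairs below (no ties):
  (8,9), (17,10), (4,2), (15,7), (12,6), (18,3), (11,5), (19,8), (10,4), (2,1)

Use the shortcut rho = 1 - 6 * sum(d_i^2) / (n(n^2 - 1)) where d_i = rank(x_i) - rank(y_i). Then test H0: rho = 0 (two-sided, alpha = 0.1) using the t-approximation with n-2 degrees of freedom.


Step 1: Rank x and y separately (midranks; no ties here).
rank(x): 8->3, 17->8, 4->2, 15->7, 12->6, 18->9, 11->5, 19->10, 10->4, 2->1
rank(y): 9->9, 10->10, 2->2, 7->7, 6->6, 3->3, 5->5, 8->8, 4->4, 1->1
Step 2: d_i = R_x(i) - R_y(i); compute d_i^2.
  (3-9)^2=36, (8-10)^2=4, (2-2)^2=0, (7-7)^2=0, (6-6)^2=0, (9-3)^2=36, (5-5)^2=0, (10-8)^2=4, (4-4)^2=0, (1-1)^2=0
sum(d^2) = 80.
Step 3: rho = 1 - 6*80 / (10*(10^2 - 1)) = 1 - 480/990 = 0.515152.
Step 4: Under H0, t = rho * sqrt((n-2)/(1-rho^2)) = 1.7000 ~ t(8).
Step 5: Two-sided p-value from the t-distribution with 8 df = 0.127553.
Step 6: alpha = 0.1. fail to reject H0.

rho = 0.5152, p = 0.127553, fail to reject H0 at alpha = 0.1.


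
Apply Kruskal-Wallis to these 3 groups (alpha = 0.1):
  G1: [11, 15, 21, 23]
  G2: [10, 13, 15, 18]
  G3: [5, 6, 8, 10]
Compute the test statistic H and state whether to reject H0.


Step 1: Combine all N = 12 observations and assign midranks.
sorted (value, group, rank): (5,G3,1), (6,G3,2), (8,G3,3), (10,G2,4.5), (10,G3,4.5), (11,G1,6), (13,G2,7), (15,G1,8.5), (15,G2,8.5), (18,G2,10), (21,G1,11), (23,G1,12)
Step 2: Sum ranks within each group.
R_1 = 37.5 (n_1 = 4)
R_2 = 30 (n_2 = 4)
R_3 = 10.5 (n_3 = 4)
Step 3: H = 12/(N(N+1)) * sum(R_i^2/n_i) - 3(N+1)
     = 12/(12*13) * (37.5^2/4 + 30^2/4 + 10.5^2/4) - 3*13
     = 0.076923 * 604.125 - 39
     = 7.471154.
Step 4: Ties present; correction factor C = 1 - 12/(12^3 - 12) = 0.993007. Corrected H = 7.471154 / 0.993007 = 7.523768.
Step 5: Under H0, H ~ chi^2(2); p-value = 0.023240.
Step 6: alpha = 0.1. reject H0.

H = 7.5238, df = 2, p = 0.023240, reject H0.


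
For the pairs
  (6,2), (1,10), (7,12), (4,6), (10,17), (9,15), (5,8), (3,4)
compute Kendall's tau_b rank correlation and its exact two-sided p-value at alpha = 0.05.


Step 1: Enumerate the 28 unordered pairs (i,j) with i<j and classify each by sign(x_j-x_i) * sign(y_j-y_i).
  (1,2):dx=-5,dy=+8->D; (1,3):dx=+1,dy=+10->C; (1,4):dx=-2,dy=+4->D; (1,5):dx=+4,dy=+15->C
  (1,6):dx=+3,dy=+13->C; (1,7):dx=-1,dy=+6->D; (1,8):dx=-3,dy=+2->D; (2,3):dx=+6,dy=+2->C
  (2,4):dx=+3,dy=-4->D; (2,5):dx=+9,dy=+7->C; (2,6):dx=+8,dy=+5->C; (2,7):dx=+4,dy=-2->D
  (2,8):dx=+2,dy=-6->D; (3,4):dx=-3,dy=-6->C; (3,5):dx=+3,dy=+5->C; (3,6):dx=+2,dy=+3->C
  (3,7):dx=-2,dy=-4->C; (3,8):dx=-4,dy=-8->C; (4,5):dx=+6,dy=+11->C; (4,6):dx=+5,dy=+9->C
  (4,7):dx=+1,dy=+2->C; (4,8):dx=-1,dy=-2->C; (5,6):dx=-1,dy=-2->C; (5,7):dx=-5,dy=-9->C
  (5,8):dx=-7,dy=-13->C; (6,7):dx=-4,dy=-7->C; (6,8):dx=-6,dy=-11->C; (7,8):dx=-2,dy=-4->C
Step 2: C = 21, D = 7, total pairs = 28.
Step 3: tau = (C - D)/(n(n-1)/2) = (21 - 7)/28 = 0.500000.
Step 4: Exact two-sided p-value (enumerate n! = 40320 permutations of y under H0): p = 0.108681.
Step 5: alpha = 0.05. fail to reject H0.

tau_b = 0.5000 (C=21, D=7), p = 0.108681, fail to reject H0.


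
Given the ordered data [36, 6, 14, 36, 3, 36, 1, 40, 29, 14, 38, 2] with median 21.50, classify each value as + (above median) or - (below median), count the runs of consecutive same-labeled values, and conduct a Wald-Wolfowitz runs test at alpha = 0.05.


Step 1: Compute median = 21.50; label A = above, B = below.
Labels in order: ABBABABAABAB  (n_A = 6, n_B = 6)
Step 2: Count runs R = 10.
Step 3: Under H0 (random ordering), E[R] = 2*n_A*n_B/(n_A+n_B) + 1 = 2*6*6/12 + 1 = 7.0000.
        Var[R] = 2*n_A*n_B*(2*n_A*n_B - n_A - n_B) / ((n_A+n_B)^2 * (n_A+n_B-1)) = 4320/1584 = 2.7273.
        SD[R] = 1.6514.
Step 4: Continuity-corrected z = (R - 0.5 - E[R]) / SD[R] = (10 - 0.5 - 7.0000) / 1.6514 = 1.5138.
Step 5: Two-sided p-value via normal approximation = 2*(1 - Phi(|z|)) = 0.130070.
Step 6: alpha = 0.05. fail to reject H0.

R = 10, z = 1.5138, p = 0.130070, fail to reject H0.


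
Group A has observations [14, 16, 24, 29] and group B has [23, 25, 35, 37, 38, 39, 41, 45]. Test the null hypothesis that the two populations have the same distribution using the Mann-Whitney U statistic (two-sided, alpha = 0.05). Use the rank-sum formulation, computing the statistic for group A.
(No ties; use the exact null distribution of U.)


Step 1: Combine and sort all 12 observations; assign midranks.
sorted (value, group): (14,X), (16,X), (23,Y), (24,X), (25,Y), (29,X), (35,Y), (37,Y), (38,Y), (39,Y), (41,Y), (45,Y)
ranks: 14->1, 16->2, 23->3, 24->4, 25->5, 29->6, 35->7, 37->8, 38->9, 39->10, 41->11, 45->12
Step 2: Rank sum for X: R1 = 1 + 2 + 4 + 6 = 13.
Step 3: U_X = R1 - n1(n1+1)/2 = 13 - 4*5/2 = 13 - 10 = 3.
       U_Y = n1*n2 - U_X = 32 - 3 = 29.
Step 4: No ties, so the exact null distribution of U (based on enumerating the C(12,4) = 495 equally likely rank assignments) gives the two-sided p-value.
Step 5: p-value = 0.028283; compare to alpha = 0.05. reject H0.

U_X = 3, p = 0.028283, reject H0 at alpha = 0.05.


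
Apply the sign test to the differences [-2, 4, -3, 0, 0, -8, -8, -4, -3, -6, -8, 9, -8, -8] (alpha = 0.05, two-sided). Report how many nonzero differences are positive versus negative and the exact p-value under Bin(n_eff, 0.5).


Step 1: Discard zero differences. Original n = 14; n_eff = number of nonzero differences = 12.
Nonzero differences (with sign): -2, +4, -3, -8, -8, -4, -3, -6, -8, +9, -8, -8
Step 2: Count signs: positive = 2, negative = 10.
Step 3: Under H0: P(positive) = 0.5, so the number of positives S ~ Bin(12, 0.5).
Step 4: Two-sided exact p-value = sum of Bin(12,0.5) probabilities at or below the observed probability = 0.038574.
Step 5: alpha = 0.05. reject H0.

n_eff = 12, pos = 2, neg = 10, p = 0.038574, reject H0.


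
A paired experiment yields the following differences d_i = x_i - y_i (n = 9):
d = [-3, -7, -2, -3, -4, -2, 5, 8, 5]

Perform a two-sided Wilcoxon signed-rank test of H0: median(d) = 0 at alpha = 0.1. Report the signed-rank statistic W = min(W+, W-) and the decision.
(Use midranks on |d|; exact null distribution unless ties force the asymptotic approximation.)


Step 1: Drop any zero differences (none here) and take |d_i|.
|d| = [3, 7, 2, 3, 4, 2, 5, 8, 5]
Step 2: Midrank |d_i| (ties get averaged ranks).
ranks: |3|->3.5, |7|->8, |2|->1.5, |3|->3.5, |4|->5, |2|->1.5, |5|->6.5, |8|->9, |5|->6.5
Step 3: Attach original signs; sum ranks with positive sign and with negative sign.
W+ = 6.5 + 9 + 6.5 = 22
W- = 3.5 + 8 + 1.5 + 3.5 + 5 + 1.5 = 23
(Check: W+ + W- = 45 should equal n(n+1)/2 = 45.)
Step 4: Test statistic W = min(W+, W-) = 22.
Step 5: Ties in |d|, so use the tie-corrected normal approximation.
        E[W] = n(n+1)/4 = 9*10/4 = 22.5.
        Tie groups: |d|=2 (t=2), |d|=3 (t=2), |d|=5 (t=2); sum(t^3 - t) = 18.
        Var[W] = n(n+1)(2n+1)/24 - sum(t^3-t)/48 = 1710/24 - 18/48 = 70.875.
        z = (W - E[W]) / sqrt(Var[W]) = (22 - 22.5) / 8.4187 = -0.0594.
        Two-sided p = 2*Phi(z) = 0.952640.
Step 6: alpha = 0.1. fail to reject H0.

W+ = 22, W- = 23, W = min = 22, p = 0.952640, fail to reject H0.


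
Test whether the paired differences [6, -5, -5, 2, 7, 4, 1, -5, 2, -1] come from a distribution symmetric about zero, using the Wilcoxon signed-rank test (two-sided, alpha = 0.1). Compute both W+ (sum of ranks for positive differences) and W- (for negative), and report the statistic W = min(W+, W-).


Step 1: Drop any zero differences (none here) and take |d_i|.
|d| = [6, 5, 5, 2, 7, 4, 1, 5, 2, 1]
Step 2: Midrank |d_i| (ties get averaged ranks).
ranks: |6|->9, |5|->7, |5|->7, |2|->3.5, |7|->10, |4|->5, |1|->1.5, |5|->7, |2|->3.5, |1|->1.5
Step 3: Attach original signs; sum ranks with positive sign and with negative sign.
W+ = 9 + 3.5 + 10 + 5 + 1.5 + 3.5 = 32.5
W- = 7 + 7 + 7 + 1.5 = 22.5
(Check: W+ + W- = 55 should equal n(n+1)/2 = 55.)
Step 4: Test statistic W = min(W+, W-) = 22.5.
Step 5: Ties in |d|, so use the tie-corrected normal approximation.
        E[W] = n(n+1)/4 = 10*11/4 = 27.5.
        Tie groups: |d|=1 (t=2), |d|=2 (t=2), |d|=5 (t=3); sum(t^3 - t) = 36.
        Var[W] = n(n+1)(2n+1)/24 - sum(t^3-t)/48 = 2310/24 - 36/48 = 95.5.
        z = (W - E[W]) / sqrt(Var[W]) = (22.5 - 27.5) / 9.7724 = -0.5116.
        Two-sided p = 2*Phi(z) = 0.608900.
Step 6: alpha = 0.1. fail to reject H0.

W+ = 32.5, W- = 22.5, W = min = 22.5, p = 0.608900, fail to reject H0.


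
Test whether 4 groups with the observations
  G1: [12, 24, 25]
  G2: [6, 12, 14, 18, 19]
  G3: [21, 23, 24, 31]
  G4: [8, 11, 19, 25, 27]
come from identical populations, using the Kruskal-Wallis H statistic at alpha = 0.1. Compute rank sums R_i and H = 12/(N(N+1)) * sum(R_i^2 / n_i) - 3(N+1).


Step 1: Combine all N = 17 observations and assign midranks.
sorted (value, group, rank): (6,G2,1), (8,G4,2), (11,G4,3), (12,G1,4.5), (12,G2,4.5), (14,G2,6), (18,G2,7), (19,G2,8.5), (19,G4,8.5), (21,G3,10), (23,G3,11), (24,G1,12.5), (24,G3,12.5), (25,G1,14.5), (25,G4,14.5), (27,G4,16), (31,G3,17)
Step 2: Sum ranks within each group.
R_1 = 31.5 (n_1 = 3)
R_2 = 27 (n_2 = 5)
R_3 = 50.5 (n_3 = 4)
R_4 = 44 (n_4 = 5)
Step 3: H = 12/(N(N+1)) * sum(R_i^2/n_i) - 3(N+1)
     = 12/(17*18) * (31.5^2/3 + 27^2/5 + 50.5^2/4 + 44^2/5) - 3*18
     = 0.039216 * 1501.31 - 54
     = 4.875000.
Step 4: Ties present; correction factor C = 1 - 24/(17^3 - 17) = 0.995098. Corrected H = 4.875000 / 0.995098 = 4.899015.
Step 5: Under H0, H ~ chi^2(3); p-value = 0.179343.
Step 6: alpha = 0.1. fail to reject H0.

H = 4.8990, df = 3, p = 0.179343, fail to reject H0.


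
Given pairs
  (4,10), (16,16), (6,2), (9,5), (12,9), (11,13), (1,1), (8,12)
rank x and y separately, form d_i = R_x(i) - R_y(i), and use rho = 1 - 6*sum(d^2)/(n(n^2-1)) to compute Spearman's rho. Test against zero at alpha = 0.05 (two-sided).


Step 1: Rank x and y separately (midranks; no ties here).
rank(x): 4->2, 16->8, 6->3, 9->5, 12->7, 11->6, 1->1, 8->4
rank(y): 10->5, 16->8, 2->2, 5->3, 9->4, 13->7, 1->1, 12->6
Step 2: d_i = R_x(i) - R_y(i); compute d_i^2.
  (2-5)^2=9, (8-8)^2=0, (3-2)^2=1, (5-3)^2=4, (7-4)^2=9, (6-7)^2=1, (1-1)^2=0, (4-6)^2=4
sum(d^2) = 28.
Step 3: rho = 1 - 6*28 / (8*(8^2 - 1)) = 1 - 168/504 = 0.666667.
Step 4: Under H0, t = rho * sqrt((n-2)/(1-rho^2)) = 2.1909 ~ t(6).
Step 5: Two-sided p-value from the t-distribution with 6 df = 0.070988.
Step 6: alpha = 0.05. fail to reject H0.

rho = 0.6667, p = 0.070988, fail to reject H0 at alpha = 0.05.


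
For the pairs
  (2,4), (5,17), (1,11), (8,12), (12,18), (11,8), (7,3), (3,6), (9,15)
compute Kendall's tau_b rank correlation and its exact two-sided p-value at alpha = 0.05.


Step 1: Enumerate the 36 unordered pairs (i,j) with i<j and classify each by sign(x_j-x_i) * sign(y_j-y_i).
  (1,2):dx=+3,dy=+13->C; (1,3):dx=-1,dy=+7->D; (1,4):dx=+6,dy=+8->C; (1,5):dx=+10,dy=+14->C
  (1,6):dx=+9,dy=+4->C; (1,7):dx=+5,dy=-1->D; (1,8):dx=+1,dy=+2->C; (1,9):dx=+7,dy=+11->C
  (2,3):dx=-4,dy=-6->C; (2,4):dx=+3,dy=-5->D; (2,5):dx=+7,dy=+1->C; (2,6):dx=+6,dy=-9->D
  (2,7):dx=+2,dy=-14->D; (2,8):dx=-2,dy=-11->C; (2,9):dx=+4,dy=-2->D; (3,4):dx=+7,dy=+1->C
  (3,5):dx=+11,dy=+7->C; (3,6):dx=+10,dy=-3->D; (3,7):dx=+6,dy=-8->D; (3,8):dx=+2,dy=-5->D
  (3,9):dx=+8,dy=+4->C; (4,5):dx=+4,dy=+6->C; (4,6):dx=+3,dy=-4->D; (4,7):dx=-1,dy=-9->C
  (4,8):dx=-5,dy=-6->C; (4,9):dx=+1,dy=+3->C; (5,6):dx=-1,dy=-10->C; (5,7):dx=-5,dy=-15->C
  (5,8):dx=-9,dy=-12->C; (5,9):dx=-3,dy=-3->C; (6,7):dx=-4,dy=-5->C; (6,8):dx=-8,dy=-2->C
  (6,9):dx=-2,dy=+7->D; (7,8):dx=-4,dy=+3->D; (7,9):dx=+2,dy=+12->C; (8,9):dx=+6,dy=+9->C
Step 2: C = 24, D = 12, total pairs = 36.
Step 3: tau = (C - D)/(n(n-1)/2) = (24 - 12)/36 = 0.333333.
Step 4: Exact two-sided p-value (enumerate n! = 362880 permutations of y under H0): p = 0.259518.
Step 5: alpha = 0.05. fail to reject H0.

tau_b = 0.3333 (C=24, D=12), p = 0.259518, fail to reject H0.


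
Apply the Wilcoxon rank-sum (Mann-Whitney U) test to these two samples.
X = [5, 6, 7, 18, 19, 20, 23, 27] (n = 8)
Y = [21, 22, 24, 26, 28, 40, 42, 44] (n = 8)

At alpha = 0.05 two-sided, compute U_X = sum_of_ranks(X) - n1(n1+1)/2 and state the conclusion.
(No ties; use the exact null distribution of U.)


Step 1: Combine and sort all 16 observations; assign midranks.
sorted (value, group): (5,X), (6,X), (7,X), (18,X), (19,X), (20,X), (21,Y), (22,Y), (23,X), (24,Y), (26,Y), (27,X), (28,Y), (40,Y), (42,Y), (44,Y)
ranks: 5->1, 6->2, 7->3, 18->4, 19->5, 20->6, 21->7, 22->8, 23->9, 24->10, 26->11, 27->12, 28->13, 40->14, 42->15, 44->16
Step 2: Rank sum for X: R1 = 1 + 2 + 3 + 4 + 5 + 6 + 9 + 12 = 42.
Step 3: U_X = R1 - n1(n1+1)/2 = 42 - 8*9/2 = 42 - 36 = 6.
       U_Y = n1*n2 - U_X = 64 - 6 = 58.
Step 4: No ties, so the exact null distribution of U (based on enumerating the C(16,8) = 12870 equally likely rank assignments) gives the two-sided p-value.
Step 5: p-value = 0.004662; compare to alpha = 0.05. reject H0.

U_X = 6, p = 0.004662, reject H0 at alpha = 0.05.


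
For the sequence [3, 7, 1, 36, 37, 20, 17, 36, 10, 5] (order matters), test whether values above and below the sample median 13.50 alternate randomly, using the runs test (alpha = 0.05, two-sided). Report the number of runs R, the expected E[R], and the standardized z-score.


Step 1: Compute median = 13.50; label A = above, B = below.
Labels in order: BBBAAAAABB  (n_A = 5, n_B = 5)
Step 2: Count runs R = 3.
Step 3: Under H0 (random ordering), E[R] = 2*n_A*n_B/(n_A+n_B) + 1 = 2*5*5/10 + 1 = 6.0000.
        Var[R] = 2*n_A*n_B*(2*n_A*n_B - n_A - n_B) / ((n_A+n_B)^2 * (n_A+n_B-1)) = 2000/900 = 2.2222.
        SD[R] = 1.4907.
Step 4: Continuity-corrected z = (R + 0.5 - E[R]) / SD[R] = (3 + 0.5 - 6.0000) / 1.4907 = -1.6771.
Step 5: Two-sided p-value via normal approximation = 2*(1 - Phi(|z|)) = 0.093533.
Step 6: alpha = 0.05. fail to reject H0.

R = 3, z = -1.6771, p = 0.093533, fail to reject H0.


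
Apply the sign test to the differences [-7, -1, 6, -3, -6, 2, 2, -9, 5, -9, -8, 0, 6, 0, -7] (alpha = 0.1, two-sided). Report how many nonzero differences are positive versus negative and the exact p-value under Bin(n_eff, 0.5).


Step 1: Discard zero differences. Original n = 15; n_eff = number of nonzero differences = 13.
Nonzero differences (with sign): -7, -1, +6, -3, -6, +2, +2, -9, +5, -9, -8, +6, -7
Step 2: Count signs: positive = 5, negative = 8.
Step 3: Under H0: P(positive) = 0.5, so the number of positives S ~ Bin(13, 0.5).
Step 4: Two-sided exact p-value = sum of Bin(13,0.5) probabilities at or below the observed probability = 0.581055.
Step 5: alpha = 0.1. fail to reject H0.

n_eff = 13, pos = 5, neg = 8, p = 0.581055, fail to reject H0.


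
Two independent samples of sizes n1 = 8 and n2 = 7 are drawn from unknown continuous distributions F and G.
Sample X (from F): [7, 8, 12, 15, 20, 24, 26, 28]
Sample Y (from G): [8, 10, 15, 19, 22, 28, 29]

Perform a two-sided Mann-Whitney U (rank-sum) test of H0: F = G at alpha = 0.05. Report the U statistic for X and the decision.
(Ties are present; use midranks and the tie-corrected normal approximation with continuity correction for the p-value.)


Step 1: Combine and sort all 15 observations; assign midranks.
sorted (value, group): (7,X), (8,X), (8,Y), (10,Y), (12,X), (15,X), (15,Y), (19,Y), (20,X), (22,Y), (24,X), (26,X), (28,X), (28,Y), (29,Y)
ranks: 7->1, 8->2.5, 8->2.5, 10->4, 12->5, 15->6.5, 15->6.5, 19->8, 20->9, 22->10, 24->11, 26->12, 28->13.5, 28->13.5, 29->15
Step 2: Rank sum for X: R1 = 1 + 2.5 + 5 + 6.5 + 9 + 11 + 12 + 13.5 = 60.5.
Step 3: U_X = R1 - n1(n1+1)/2 = 60.5 - 8*9/2 = 60.5 - 36 = 24.5.
       U_Y = n1*n2 - U_X = 56 - 24.5 = 31.5.
Step 4: Ties are present, so use the tie-corrected normal approximation (with continuity correction) for the p-value.
Step 5: p-value = 0.727753; compare to alpha = 0.05. fail to reject H0.

U_X = 24.5, p = 0.727753, fail to reject H0 at alpha = 0.05.


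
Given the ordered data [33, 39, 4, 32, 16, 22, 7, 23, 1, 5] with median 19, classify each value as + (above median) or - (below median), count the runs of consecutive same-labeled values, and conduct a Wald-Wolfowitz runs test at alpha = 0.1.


Step 1: Compute median = 19; label A = above, B = below.
Labels in order: AABABABABB  (n_A = 5, n_B = 5)
Step 2: Count runs R = 8.
Step 3: Under H0 (random ordering), E[R] = 2*n_A*n_B/(n_A+n_B) + 1 = 2*5*5/10 + 1 = 6.0000.
        Var[R] = 2*n_A*n_B*(2*n_A*n_B - n_A - n_B) / ((n_A+n_B)^2 * (n_A+n_B-1)) = 2000/900 = 2.2222.
        SD[R] = 1.4907.
Step 4: Continuity-corrected z = (R - 0.5 - E[R]) / SD[R] = (8 - 0.5 - 6.0000) / 1.4907 = 1.0062.
Step 5: Two-sided p-value via normal approximation = 2*(1 - Phi(|z|)) = 0.314305.
Step 6: alpha = 0.1. fail to reject H0.

R = 8, z = 1.0062, p = 0.314305, fail to reject H0.


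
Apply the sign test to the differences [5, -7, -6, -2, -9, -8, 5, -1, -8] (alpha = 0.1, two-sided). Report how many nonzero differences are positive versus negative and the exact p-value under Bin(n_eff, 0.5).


Step 1: Discard zero differences. Original n = 9; n_eff = number of nonzero differences = 9.
Nonzero differences (with sign): +5, -7, -6, -2, -9, -8, +5, -1, -8
Step 2: Count signs: positive = 2, negative = 7.
Step 3: Under H0: P(positive) = 0.5, so the number of positives S ~ Bin(9, 0.5).
Step 4: Two-sided exact p-value = sum of Bin(9,0.5) probabilities at or below the observed probability = 0.179688.
Step 5: alpha = 0.1. fail to reject H0.

n_eff = 9, pos = 2, neg = 7, p = 0.179688, fail to reject H0.


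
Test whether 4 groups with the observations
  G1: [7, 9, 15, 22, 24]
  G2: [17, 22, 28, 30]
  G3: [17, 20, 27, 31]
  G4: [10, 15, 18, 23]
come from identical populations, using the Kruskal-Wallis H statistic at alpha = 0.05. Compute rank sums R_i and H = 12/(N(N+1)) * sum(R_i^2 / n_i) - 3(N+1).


Step 1: Combine all N = 17 observations and assign midranks.
sorted (value, group, rank): (7,G1,1), (9,G1,2), (10,G4,3), (15,G1,4.5), (15,G4,4.5), (17,G2,6.5), (17,G3,6.5), (18,G4,8), (20,G3,9), (22,G1,10.5), (22,G2,10.5), (23,G4,12), (24,G1,13), (27,G3,14), (28,G2,15), (30,G2,16), (31,G3,17)
Step 2: Sum ranks within each group.
R_1 = 31 (n_1 = 5)
R_2 = 48 (n_2 = 4)
R_3 = 46.5 (n_3 = 4)
R_4 = 27.5 (n_4 = 4)
Step 3: H = 12/(N(N+1)) * sum(R_i^2/n_i) - 3(N+1)
     = 12/(17*18) * (31^2/5 + 48^2/4 + 46.5^2/4 + 27.5^2/4) - 3*18
     = 0.039216 * 1497.83 - 54
     = 4.738235.
Step 4: Ties present; correction factor C = 1 - 18/(17^3 - 17) = 0.996324. Corrected H = 4.738235 / 0.996324 = 4.755720.
Step 5: Under H0, H ~ chi^2(3); p-value = 0.190584.
Step 6: alpha = 0.05. fail to reject H0.

H = 4.7557, df = 3, p = 0.190584, fail to reject H0.


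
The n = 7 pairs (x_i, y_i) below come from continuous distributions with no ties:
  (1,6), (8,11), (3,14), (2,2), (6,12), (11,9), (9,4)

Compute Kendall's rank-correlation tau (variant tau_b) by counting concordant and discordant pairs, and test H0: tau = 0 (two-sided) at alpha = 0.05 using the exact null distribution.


Step 1: Enumerate the 21 unordered pairs (i,j) with i<j and classify each by sign(x_j-x_i) * sign(y_j-y_i).
  (1,2):dx=+7,dy=+5->C; (1,3):dx=+2,dy=+8->C; (1,4):dx=+1,dy=-4->D; (1,5):dx=+5,dy=+6->C
  (1,6):dx=+10,dy=+3->C; (1,7):dx=+8,dy=-2->D; (2,3):dx=-5,dy=+3->D; (2,4):dx=-6,dy=-9->C
  (2,5):dx=-2,dy=+1->D; (2,6):dx=+3,dy=-2->D; (2,7):dx=+1,dy=-7->D; (3,4):dx=-1,dy=-12->C
  (3,5):dx=+3,dy=-2->D; (3,6):dx=+8,dy=-5->D; (3,7):dx=+6,dy=-10->D; (4,5):dx=+4,dy=+10->C
  (4,6):dx=+9,dy=+7->C; (4,7):dx=+7,dy=+2->C; (5,6):dx=+5,dy=-3->D; (5,7):dx=+3,dy=-8->D
  (6,7):dx=-2,dy=-5->C
Step 2: C = 10, D = 11, total pairs = 21.
Step 3: tau = (C - D)/(n(n-1)/2) = (10 - 11)/21 = -0.047619.
Step 4: Exact two-sided p-value (enumerate n! = 5040 permutations of y under H0): p = 1.000000.
Step 5: alpha = 0.05. fail to reject H0.

tau_b = -0.0476 (C=10, D=11), p = 1.000000, fail to reject H0.


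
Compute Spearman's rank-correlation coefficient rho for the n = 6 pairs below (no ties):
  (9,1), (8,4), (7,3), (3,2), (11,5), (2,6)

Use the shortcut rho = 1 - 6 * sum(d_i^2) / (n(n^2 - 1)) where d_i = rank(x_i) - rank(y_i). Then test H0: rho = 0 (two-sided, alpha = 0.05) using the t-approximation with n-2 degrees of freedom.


Step 1: Rank x and y separately (midranks; no ties here).
rank(x): 9->5, 8->4, 7->3, 3->2, 11->6, 2->1
rank(y): 1->1, 4->4, 3->3, 2->2, 5->5, 6->6
Step 2: d_i = R_x(i) - R_y(i); compute d_i^2.
  (5-1)^2=16, (4-4)^2=0, (3-3)^2=0, (2-2)^2=0, (6-5)^2=1, (1-6)^2=25
sum(d^2) = 42.
Step 3: rho = 1 - 6*42 / (6*(6^2 - 1)) = 1 - 252/210 = -0.200000.
Step 4: Under H0, t = rho * sqrt((n-2)/(1-rho^2)) = -0.4082 ~ t(4).
Step 5: Two-sided p-value from the t-distribution with 4 df = 0.704000.
Step 6: alpha = 0.05. fail to reject H0.

rho = -0.2000, p = 0.704000, fail to reject H0 at alpha = 0.05.


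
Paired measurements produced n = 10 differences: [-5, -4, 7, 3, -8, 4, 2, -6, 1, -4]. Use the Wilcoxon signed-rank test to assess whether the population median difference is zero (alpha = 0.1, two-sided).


Step 1: Drop any zero differences (none here) and take |d_i|.
|d| = [5, 4, 7, 3, 8, 4, 2, 6, 1, 4]
Step 2: Midrank |d_i| (ties get averaged ranks).
ranks: |5|->7, |4|->5, |7|->9, |3|->3, |8|->10, |4|->5, |2|->2, |6|->8, |1|->1, |4|->5
Step 3: Attach original signs; sum ranks with positive sign and with negative sign.
W+ = 9 + 3 + 5 + 2 + 1 = 20
W- = 7 + 5 + 10 + 8 + 5 = 35
(Check: W+ + W- = 55 should equal n(n+1)/2 = 55.)
Step 4: Test statistic W = min(W+, W-) = 20.
Step 5: Ties in |d|, so use the tie-corrected normal approximation.
        E[W] = n(n+1)/4 = 10*11/4 = 27.5.
        Tie groups: |d|=4 (t=3); sum(t^3 - t) = 24.
        Var[W] = n(n+1)(2n+1)/24 - sum(t^3-t)/48 = 2310/24 - 24/48 = 95.75.
        z = (W - E[W]) / sqrt(Var[W]) = (20 - 27.5) / 9.7852 = -0.7665.
        Two-sided p = 2*Phi(z) = 0.443400.
Step 6: alpha = 0.1. fail to reject H0.

W+ = 20, W- = 35, W = min = 20, p = 0.443400, fail to reject H0.


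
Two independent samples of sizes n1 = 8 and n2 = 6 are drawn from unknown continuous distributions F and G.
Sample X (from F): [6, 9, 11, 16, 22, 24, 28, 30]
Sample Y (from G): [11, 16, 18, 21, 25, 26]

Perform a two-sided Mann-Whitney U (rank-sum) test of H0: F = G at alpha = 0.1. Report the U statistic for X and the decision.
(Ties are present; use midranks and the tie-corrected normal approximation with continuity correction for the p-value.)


Step 1: Combine and sort all 14 observations; assign midranks.
sorted (value, group): (6,X), (9,X), (11,X), (11,Y), (16,X), (16,Y), (18,Y), (21,Y), (22,X), (24,X), (25,Y), (26,Y), (28,X), (30,X)
ranks: 6->1, 9->2, 11->3.5, 11->3.5, 16->5.5, 16->5.5, 18->7, 21->8, 22->9, 24->10, 25->11, 26->12, 28->13, 30->14
Step 2: Rank sum for X: R1 = 1 + 2 + 3.5 + 5.5 + 9 + 10 + 13 + 14 = 58.
Step 3: U_X = R1 - n1(n1+1)/2 = 58 - 8*9/2 = 58 - 36 = 22.
       U_Y = n1*n2 - U_X = 48 - 22 = 26.
Step 4: Ties are present, so use the tie-corrected normal approximation (with continuity correction) for the p-value.
Step 5: p-value = 0.846116; compare to alpha = 0.1. fail to reject H0.

U_X = 22, p = 0.846116, fail to reject H0 at alpha = 0.1.


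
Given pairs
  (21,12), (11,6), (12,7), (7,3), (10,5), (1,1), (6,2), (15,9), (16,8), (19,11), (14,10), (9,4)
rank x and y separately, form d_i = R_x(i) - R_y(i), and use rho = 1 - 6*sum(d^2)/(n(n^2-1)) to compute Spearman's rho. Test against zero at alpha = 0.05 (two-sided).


Step 1: Rank x and y separately (midranks; no ties here).
rank(x): 21->12, 11->6, 12->7, 7->3, 10->5, 1->1, 6->2, 15->9, 16->10, 19->11, 14->8, 9->4
rank(y): 12->12, 6->6, 7->7, 3->3, 5->5, 1->1, 2->2, 9->9, 8->8, 11->11, 10->10, 4->4
Step 2: d_i = R_x(i) - R_y(i); compute d_i^2.
  (12-12)^2=0, (6-6)^2=0, (7-7)^2=0, (3-3)^2=0, (5-5)^2=0, (1-1)^2=0, (2-2)^2=0, (9-9)^2=0, (10-8)^2=4, (11-11)^2=0, (8-10)^2=4, (4-4)^2=0
sum(d^2) = 8.
Step 3: rho = 1 - 6*8 / (12*(12^2 - 1)) = 1 - 48/1716 = 0.972028.
Step 4: Under H0, t = rho * sqrt((n-2)/(1-rho^2)) = 13.0876 ~ t(10).
Step 5: Two-sided p-value from the t-distribution with 10 df = 0.000000.
Step 6: alpha = 0.05. reject H0.

rho = 0.9720, p = 0.000000, reject H0 at alpha = 0.05.


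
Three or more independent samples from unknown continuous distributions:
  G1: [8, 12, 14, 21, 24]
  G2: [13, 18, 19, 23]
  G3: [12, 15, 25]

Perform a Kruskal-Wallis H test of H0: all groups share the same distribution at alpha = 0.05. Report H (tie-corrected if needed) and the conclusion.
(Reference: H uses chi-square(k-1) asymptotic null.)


Step 1: Combine all N = 12 observations and assign midranks.
sorted (value, group, rank): (8,G1,1), (12,G1,2.5), (12,G3,2.5), (13,G2,4), (14,G1,5), (15,G3,6), (18,G2,7), (19,G2,8), (21,G1,9), (23,G2,10), (24,G1,11), (25,G3,12)
Step 2: Sum ranks within each group.
R_1 = 28.5 (n_1 = 5)
R_2 = 29 (n_2 = 4)
R_3 = 20.5 (n_3 = 3)
Step 3: H = 12/(N(N+1)) * sum(R_i^2/n_i) - 3(N+1)
     = 12/(12*13) * (28.5^2/5 + 29^2/4 + 20.5^2/3) - 3*13
     = 0.076923 * 512.783 - 39
     = 0.444872.
Step 4: Ties present; correction factor C = 1 - 6/(12^3 - 12) = 0.996503. Corrected H = 0.444872 / 0.996503 = 0.446433.
Step 5: Under H0, H ~ chi^2(2); p-value = 0.799942.
Step 6: alpha = 0.05. fail to reject H0.

H = 0.4464, df = 2, p = 0.799942, fail to reject H0.


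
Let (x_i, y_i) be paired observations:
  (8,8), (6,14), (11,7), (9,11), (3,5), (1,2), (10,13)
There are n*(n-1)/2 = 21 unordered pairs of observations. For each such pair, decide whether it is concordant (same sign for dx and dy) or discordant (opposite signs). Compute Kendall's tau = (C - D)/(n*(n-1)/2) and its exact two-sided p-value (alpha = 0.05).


Step 1: Enumerate the 21 unordered pairs (i,j) with i<j and classify each by sign(x_j-x_i) * sign(y_j-y_i).
  (1,2):dx=-2,dy=+6->D; (1,3):dx=+3,dy=-1->D; (1,4):dx=+1,dy=+3->C; (1,5):dx=-5,dy=-3->C
  (1,6):dx=-7,dy=-6->C; (1,7):dx=+2,dy=+5->C; (2,3):dx=+5,dy=-7->D; (2,4):dx=+3,dy=-3->D
  (2,5):dx=-3,dy=-9->C; (2,6):dx=-5,dy=-12->C; (2,7):dx=+4,dy=-1->D; (3,4):dx=-2,dy=+4->D
  (3,5):dx=-8,dy=-2->C; (3,6):dx=-10,dy=-5->C; (3,7):dx=-1,dy=+6->D; (4,5):dx=-6,dy=-6->C
  (4,6):dx=-8,dy=-9->C; (4,7):dx=+1,dy=+2->C; (5,6):dx=-2,dy=-3->C; (5,7):dx=+7,dy=+8->C
  (6,7):dx=+9,dy=+11->C
Step 2: C = 14, D = 7, total pairs = 21.
Step 3: tau = (C - D)/(n(n-1)/2) = (14 - 7)/21 = 0.333333.
Step 4: Exact two-sided p-value (enumerate n! = 5040 permutations of y under H0): p = 0.381349.
Step 5: alpha = 0.05. fail to reject H0.

tau_b = 0.3333 (C=14, D=7), p = 0.381349, fail to reject H0.


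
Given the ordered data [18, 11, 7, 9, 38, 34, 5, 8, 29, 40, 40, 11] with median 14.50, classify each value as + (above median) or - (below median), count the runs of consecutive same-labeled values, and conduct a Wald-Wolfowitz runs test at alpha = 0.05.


Step 1: Compute median = 14.50; label A = above, B = below.
Labels in order: ABBBAABBAAAB  (n_A = 6, n_B = 6)
Step 2: Count runs R = 6.
Step 3: Under H0 (random ordering), E[R] = 2*n_A*n_B/(n_A+n_B) + 1 = 2*6*6/12 + 1 = 7.0000.
        Var[R] = 2*n_A*n_B*(2*n_A*n_B - n_A - n_B) / ((n_A+n_B)^2 * (n_A+n_B-1)) = 4320/1584 = 2.7273.
        SD[R] = 1.6514.
Step 4: Continuity-corrected z = (R + 0.5 - E[R]) / SD[R] = (6 + 0.5 - 7.0000) / 1.6514 = -0.3028.
Step 5: Two-sided p-value via normal approximation = 2*(1 - Phi(|z|)) = 0.762069.
Step 6: alpha = 0.05. fail to reject H0.

R = 6, z = -0.3028, p = 0.762069, fail to reject H0.


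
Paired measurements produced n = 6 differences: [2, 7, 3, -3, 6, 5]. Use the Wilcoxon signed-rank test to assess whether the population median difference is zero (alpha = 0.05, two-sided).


Step 1: Drop any zero differences (none here) and take |d_i|.
|d| = [2, 7, 3, 3, 6, 5]
Step 2: Midrank |d_i| (ties get averaged ranks).
ranks: |2|->1, |7|->6, |3|->2.5, |3|->2.5, |6|->5, |5|->4
Step 3: Attach original signs; sum ranks with positive sign and with negative sign.
W+ = 1 + 6 + 2.5 + 5 + 4 = 18.5
W- = 2.5 = 2.5
(Check: W+ + W- = 21 should equal n(n+1)/2 = 21.)
Step 4: Test statistic W = min(W+, W-) = 2.5.
Step 5: Ties in |d|, so use the tie-corrected normal approximation.
        E[W] = n(n+1)/4 = 6*7/4 = 10.5.
        Tie groups: |d|=3 (t=2); sum(t^3 - t) = 6.
        Var[W] = n(n+1)(2n+1)/24 - sum(t^3-t)/48 = 546/24 - 6/48 = 22.625.
        z = (W - E[W]) / sqrt(Var[W]) = (2.5 - 10.5) / 4.7566 = -1.6819.
        Two-sided p = 2*Phi(z) = 0.092592.
Step 6: alpha = 0.05. fail to reject H0.

W+ = 18.5, W- = 2.5, W = min = 2.5, p = 0.092592, fail to reject H0.
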